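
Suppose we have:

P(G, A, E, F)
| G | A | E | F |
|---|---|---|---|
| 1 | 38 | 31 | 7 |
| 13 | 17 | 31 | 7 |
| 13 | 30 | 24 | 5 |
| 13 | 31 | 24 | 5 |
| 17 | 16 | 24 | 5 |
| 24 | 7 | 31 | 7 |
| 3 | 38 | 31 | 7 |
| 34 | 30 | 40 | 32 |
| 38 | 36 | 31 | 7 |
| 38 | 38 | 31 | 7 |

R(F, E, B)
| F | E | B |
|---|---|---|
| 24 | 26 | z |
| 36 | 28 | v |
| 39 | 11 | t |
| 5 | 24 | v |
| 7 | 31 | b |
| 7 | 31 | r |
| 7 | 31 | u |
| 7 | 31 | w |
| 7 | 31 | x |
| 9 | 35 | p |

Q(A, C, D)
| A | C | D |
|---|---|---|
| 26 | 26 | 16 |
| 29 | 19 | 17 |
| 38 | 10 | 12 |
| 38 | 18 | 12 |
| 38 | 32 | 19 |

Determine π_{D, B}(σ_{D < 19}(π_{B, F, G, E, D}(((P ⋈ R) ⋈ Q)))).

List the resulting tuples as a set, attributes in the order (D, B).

P ⋈ R (natural join on E, F): {(1, 38, 31, 7, b), (1, 38, 31, 7, r), (1, 38, 31, 7, u), (1, 38, 31, 7, w), (1, 38, 31, 7, x), (13, 17, 31, 7, b), (13, 17, 31, 7, r), (13, 17, 31, 7, u), (13, 17, 31, 7, w), (13, 17, 31, 7, x), (13, 30, 24, 5, v), (13, 31, 24, 5, v), (17, 16, 24, 5, v), (24, 7, 31, 7, b), (24, 7, 31, 7, r), (24, 7, 31, 7, u), (24, 7, 31, 7, w), (24, 7, 31, 7, x), (3, 38, 31, 7, b), (3, 38, 31, 7, r), (3, 38, 31, 7, u), (3, 38, 31, 7, w), (3, 38, 31, 7, x), (38, 36, 31, 7, b), (38, 36, 31, 7, r), (38, 36, 31, 7, u), (38, 36, 31, 7, w), (38, 36, 31, 7, x), (38, 38, 31, 7, b), (38, 38, 31, 7, r), (38, 38, 31, 7, u), (38, 38, 31, 7, w), (38, 38, 31, 7, x)}
(P ⋈ R) ⋈ Q (natural join on A): {(1, 38, 31, 7, b, 10, 12), (1, 38, 31, 7, b, 18, 12), (1, 38, 31, 7, b, 32, 19), (1, 38, 31, 7, r, 10, 12), (1, 38, 31, 7, r, 18, 12), (1, 38, 31, 7, r, 32, 19), (1, 38, 31, 7, u, 10, 12), (1, 38, 31, 7, u, 18, 12), (1, 38, 31, 7, u, 32, 19), (1, 38, 31, 7, w, 10, 12), (1, 38, 31, 7, w, 18, 12), (1, 38, 31, 7, w, 32, 19), (1, 38, 31, 7, x, 10, 12), (1, 38, 31, 7, x, 18, 12), (1, 38, 31, 7, x, 32, 19), (3, 38, 31, 7, b, 10, 12), (3, 38, 31, 7, b, 18, 12), (3, 38, 31, 7, b, 32, 19), (3, 38, 31, 7, r, 10, 12), (3, 38, 31, 7, r, 18, 12), (3, 38, 31, 7, r, 32, 19), (3, 38, 31, 7, u, 10, 12), (3, 38, 31, 7, u, 18, 12), (3, 38, 31, 7, u, 32, 19), (3, 38, 31, 7, w, 10, 12), (3, 38, 31, 7, w, 18, 12), (3, 38, 31, 7, w, 32, 19), (3, 38, 31, 7, x, 10, 12), (3, 38, 31, 7, x, 18, 12), (3, 38, 31, 7, x, 32, 19), (38, 38, 31, 7, b, 10, 12), (38, 38, 31, 7, b, 18, 12), (38, 38, 31, 7, b, 32, 19), (38, 38, 31, 7, r, 10, 12), (38, 38, 31, 7, r, 18, 12), (38, 38, 31, 7, r, 32, 19), (38, 38, 31, 7, u, 10, 12), (38, 38, 31, 7, u, 18, 12), (38, 38, 31, 7, u, 32, 19), (38, 38, 31, 7, w, 10, 12), (38, 38, 31, 7, w, 18, 12), (38, 38, 31, 7, w, 32, 19), (38, 38, 31, 7, x, 10, 12), (38, 38, 31, 7, x, 18, 12), (38, 38, 31, 7, x, 32, 19)}
π_{B, F, G, E, D} gives {(b, 7, 1, 31, 12), (b, 7, 1, 31, 19), (b, 7, 3, 31, 12), (b, 7, 3, 31, 19), (b, 7, 38, 31, 12), (b, 7, 38, 31, 19), (r, 7, 1, 31, 12), (r, 7, 1, 31, 19), (r, 7, 3, 31, 12), (r, 7, 3, 31, 19), (r, 7, 38, 31, 12), (r, 7, 38, 31, 19), (u, 7, 1, 31, 12), (u, 7, 1, 31, 19), (u, 7, 3, 31, 12), (u, 7, 3, 31, 19), (u, 7, 38, 31, 12), (u, 7, 38, 31, 19), (w, 7, 1, 31, 12), (w, 7, 1, 31, 19), (w, 7, 3, 31, 12), (w, 7, 3, 31, 19), (w, 7, 38, 31, 12), (w, 7, 38, 31, 19), (x, 7, 1, 31, 12), (x, 7, 1, 31, 19), (x, 7, 3, 31, 12), (x, 7, 3, 31, 19), (x, 7, 38, 31, 12), (x, 7, 38, 31, 19)} (15 duplicate(s) eliminated).
Apply σ_{D < 19}; surviving tuples: {(b, 7, 1, 31, 12), (b, 7, 3, 31, 12), (b, 7, 38, 31, 12), (r, 7, 1, 31, 12), (r, 7, 3, 31, 12), (r, 7, 38, 31, 12), (u, 7, 1, 31, 12), (u, 7, 3, 31, 12), (u, 7, 38, 31, 12), (w, 7, 1, 31, 12), (w, 7, 3, 31, 12), (w, 7, 38, 31, 12), (x, 7, 1, 31, 12), (x, 7, 3, 31, 12), (x, 7, 38, 31, 12)}
π_{D, B} gives {(12, b), (12, r), (12, u), (12, w), (12, x)} (10 duplicate(s) eliminated).

{(12, b), (12, r), (12, u), (12, w), (12, x)}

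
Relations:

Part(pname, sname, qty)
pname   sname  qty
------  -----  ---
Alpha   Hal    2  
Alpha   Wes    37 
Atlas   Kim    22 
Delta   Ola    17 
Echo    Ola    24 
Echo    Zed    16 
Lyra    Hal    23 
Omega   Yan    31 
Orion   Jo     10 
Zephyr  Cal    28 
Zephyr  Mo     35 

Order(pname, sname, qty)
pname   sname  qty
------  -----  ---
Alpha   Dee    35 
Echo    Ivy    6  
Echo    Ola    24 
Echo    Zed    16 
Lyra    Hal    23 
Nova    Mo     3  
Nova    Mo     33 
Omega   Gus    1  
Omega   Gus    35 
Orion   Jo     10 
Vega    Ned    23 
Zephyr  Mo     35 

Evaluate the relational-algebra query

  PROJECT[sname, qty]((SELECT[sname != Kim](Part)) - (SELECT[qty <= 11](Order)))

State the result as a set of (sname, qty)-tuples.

Apply σ_{sname != Kim}; surviving tuples: {(Alpha, Hal, 2), (Alpha, Wes, 37), (Delta, Ola, 17), (Echo, Ola, 24), (Echo, Zed, 16), (Lyra, Hal, 23), (Omega, Yan, 31), (Orion, Jo, 10), (Zephyr, Cal, 28), (Zephyr, Mo, 35)}
Apply σ_{qty <= 11}; surviving tuples: {(Echo, Ivy, 6), (Nova, Mo, 3), (Omega, Gus, 1), (Orion, Jo, 10)}
Taking the difference: {(Alpha, Hal, 2), (Alpha, Wes, 37), (Delta, Ola, 17), (Echo, Ola, 24), (Echo, Zed, 16), (Lyra, Hal, 23), (Omega, Yan, 31), (Zephyr, Cal, 28), (Zephyr, Mo, 35)}
Projecting to sname, qty: {(Cal, 28), (Hal, 2), (Hal, 23), (Mo, 35), (Ola, 17), (Ola, 24), (Wes, 37), (Yan, 31), (Zed, 16)}

{(Cal, 28), (Hal, 2), (Hal, 23), (Mo, 35), (Ola, 17), (Ola, 24), (Wes, 37), (Yan, 31), (Zed, 16)}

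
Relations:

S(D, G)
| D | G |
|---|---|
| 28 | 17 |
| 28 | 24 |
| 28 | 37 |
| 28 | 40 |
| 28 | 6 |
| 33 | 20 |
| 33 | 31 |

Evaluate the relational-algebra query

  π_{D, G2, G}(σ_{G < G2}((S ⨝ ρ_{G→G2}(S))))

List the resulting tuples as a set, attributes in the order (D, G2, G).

ρ[G→G2]: schema becomes (D, G2); tuples unchanged.
Joining S and ρ_{G→G2}(S) on D yields {(28, 17, 17), (28, 17, 24), (28, 17, 37), (28, 17, 40), (28, 17, 6), (28, 24, 17), (28, 24, 24), (28, 24, 37), (28, 24, 40), (28, 24, 6), (28, 37, 17), (28, 37, 24), (28, 37, 37), (28, 37, 40), (28, 37, 6), (28, 40, 17), (28, 40, 24), (28, 40, 37), (28, 40, 40), (28, 40, 6), (28, 6, 17), (28, 6, 24), (28, 6, 37), (28, 6, 40), (28, 6, 6), (33, 20, 20), (33, 20, 31), (33, 31, 20), (33, 31, 31)}.
Selection G < G2: {(28, 17, 24), (28, 17, 37), (28, 17, 40), (28, 24, 37), (28, 24, 40), (28, 37, 40), (28, 6, 17), (28, 6, 24), (28, 6, 37), (28, 6, 40), (33, 20, 31)}
Projecting to D, G2, G: {(28, 17, 6), (28, 24, 17), (28, 24, 6), (28, 37, 17), (28, 37, 24), (28, 37, 6), (28, 40, 17), (28, 40, 24), (28, 40, 37), (28, 40, 6), (33, 31, 20)}

{(28, 17, 6), (28, 24, 17), (28, 24, 6), (28, 37, 17), (28, 37, 24), (28, 37, 6), (28, 40, 17), (28, 40, 24), (28, 40, 37), (28, 40, 6), (33, 31, 20)}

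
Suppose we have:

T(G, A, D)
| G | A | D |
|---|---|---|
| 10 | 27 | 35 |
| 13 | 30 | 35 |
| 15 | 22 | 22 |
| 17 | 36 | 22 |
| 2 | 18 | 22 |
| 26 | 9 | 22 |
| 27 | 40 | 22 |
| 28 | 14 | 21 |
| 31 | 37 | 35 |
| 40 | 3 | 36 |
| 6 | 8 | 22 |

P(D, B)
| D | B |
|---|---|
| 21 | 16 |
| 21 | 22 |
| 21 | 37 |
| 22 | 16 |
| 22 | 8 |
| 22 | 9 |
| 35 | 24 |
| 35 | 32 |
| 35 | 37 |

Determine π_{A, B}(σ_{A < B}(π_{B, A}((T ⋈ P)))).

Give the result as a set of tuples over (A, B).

Joining T and P on D yields {(10, 27, 35, 24), (10, 27, 35, 32), (10, 27, 35, 37), (13, 30, 35, 24), (13, 30, 35, 32), (13, 30, 35, 37), (15, 22, 22, 16), (15, 22, 22, 8), (15, 22, 22, 9), (17, 36, 22, 16), (17, 36, 22, 8), (17, 36, 22, 9), (2, 18, 22, 16), (2, 18, 22, 8), (2, 18, 22, 9), (26, 9, 22, 16), (26, 9, 22, 8), (26, 9, 22, 9), (27, 40, 22, 16), (27, 40, 22, 8), (27, 40, 22, 9), (28, 14, 21, 16), (28, 14, 21, 22), (28, 14, 21, 37), (31, 37, 35, 24), (31, 37, 35, 32), (31, 37, 35, 37), (6, 8, 22, 16), (6, 8, 22, 8), (6, 8, 22, 9)}.
π_{B, A} gives {(16, 14), (16, 18), (16, 22), (16, 36), (16, 40), (16, 8), (16, 9), (22, 14), (24, 27), (24, 30), (24, 37), (32, 27), (32, 30), (32, 37), (37, 14), (37, 27), (37, 30), (37, 37), (8, 18), (8, 22), (8, 36), (8, 40), (8, 8), (8, 9), (9, 18), (9, 22), (9, 36), (9, 40), (9, 8), (9, 9)}.
Apply σ_{A < B}; surviving tuples: {(16, 14), (16, 8), (16, 9), (22, 14), (32, 27), (32, 30), (37, 14), (37, 27), (37, 30), (9, 8)}
π_{A, B} gives {(14, 16), (14, 22), (14, 37), (27, 32), (27, 37), (30, 32), (30, 37), (8, 16), (8, 9), (9, 16)}.

{(14, 16), (14, 22), (14, 37), (27, 32), (27, 37), (30, 32), (30, 37), (8, 16), (8, 9), (9, 16)}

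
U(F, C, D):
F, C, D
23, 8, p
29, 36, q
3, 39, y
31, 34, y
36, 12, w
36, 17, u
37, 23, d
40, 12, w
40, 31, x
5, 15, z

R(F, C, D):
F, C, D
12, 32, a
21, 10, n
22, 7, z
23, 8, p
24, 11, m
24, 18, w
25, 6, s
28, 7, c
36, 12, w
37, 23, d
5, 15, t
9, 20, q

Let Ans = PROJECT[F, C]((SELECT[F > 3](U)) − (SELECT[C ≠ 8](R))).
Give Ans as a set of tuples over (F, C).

Filtering on F > 3 leaves {(23, 8, p), (29, 36, q), (31, 34, y), (36, 12, w), (36, 17, u), (37, 23, d), (40, 12, w), (40, 31, x), (5, 15, z)}.
Filtering on C ≠ 8 leaves {(12, 32, a), (21, 10, n), (22, 7, z), (24, 11, m), (24, 18, w), (25, 6, s), (28, 7, c), (36, 12, w), (37, 23, d), (5, 15, t), (9, 20, q)}.
Set difference of the two operands is {(23, 8, p), (29, 36, q), (31, 34, y), (36, 17, u), (40, 12, w), (40, 31, x), (5, 15, z)}.
π[F, C]: project onto (F, C) → {(23, 8), (29, 36), (31, 34), (36, 17), (40, 12), (40, 31), (5, 15)}

{(23, 8), (29, 36), (31, 34), (36, 17), (40, 12), (40, 31), (5, 15)}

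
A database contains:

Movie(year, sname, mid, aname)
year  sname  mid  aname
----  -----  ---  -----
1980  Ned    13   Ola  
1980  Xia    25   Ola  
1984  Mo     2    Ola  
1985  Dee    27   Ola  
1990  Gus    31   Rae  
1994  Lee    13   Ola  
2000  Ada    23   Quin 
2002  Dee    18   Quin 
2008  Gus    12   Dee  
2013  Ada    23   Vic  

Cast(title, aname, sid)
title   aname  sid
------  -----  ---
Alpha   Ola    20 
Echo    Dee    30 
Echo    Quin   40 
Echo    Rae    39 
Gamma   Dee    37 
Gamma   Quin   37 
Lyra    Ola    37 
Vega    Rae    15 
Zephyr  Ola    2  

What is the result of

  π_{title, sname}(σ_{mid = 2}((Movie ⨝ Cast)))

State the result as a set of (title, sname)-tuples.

{(Alpha, Mo), (Lyra, Mo), (Zephyr, Mo)}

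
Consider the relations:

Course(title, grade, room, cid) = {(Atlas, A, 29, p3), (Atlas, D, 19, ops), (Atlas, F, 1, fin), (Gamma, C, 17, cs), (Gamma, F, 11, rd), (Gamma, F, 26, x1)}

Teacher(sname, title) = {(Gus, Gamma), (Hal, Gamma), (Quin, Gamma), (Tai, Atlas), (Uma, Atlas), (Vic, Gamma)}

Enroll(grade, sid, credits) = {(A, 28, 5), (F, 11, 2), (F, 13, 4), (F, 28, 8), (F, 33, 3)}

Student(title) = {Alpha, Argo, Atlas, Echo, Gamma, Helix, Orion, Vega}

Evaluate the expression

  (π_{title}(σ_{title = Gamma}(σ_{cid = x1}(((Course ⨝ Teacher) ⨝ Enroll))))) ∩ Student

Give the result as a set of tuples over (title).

Course ⋈ Teacher (natural join on title): {(Atlas, A, 29, p3, Tai), (Atlas, A, 29, p3, Uma), (Atlas, D, 19, ops, Tai), (Atlas, D, 19, ops, Uma), (Atlas, F, 1, fin, Tai), (Atlas, F, 1, fin, Uma), (Gamma, C, 17, cs, Gus), (Gamma, C, 17, cs, Hal), (Gamma, C, 17, cs, Quin), (Gamma, C, 17, cs, Vic), (Gamma, F, 11, rd, Gus), (Gamma, F, 11, rd, Hal), (Gamma, F, 11, rd, Quin), (Gamma, F, 11, rd, Vic), (Gamma, F, 26, x1, Gus), (Gamma, F, 26, x1, Hal), (Gamma, F, 26, x1, Quin), (Gamma, F, 26, x1, Vic)}
(Course ⨝ Teacher) ⋈ Enroll (natural join on grade): {(Atlas, A, 29, p3, Tai, 28, 5), (Atlas, A, 29, p3, Uma, 28, 5), (Atlas, F, 1, fin, Tai, 11, 2), (Atlas, F, 1, fin, Tai, 13, 4), (Atlas, F, 1, fin, Tai, 28, 8), (Atlas, F, 1, fin, Tai, 33, 3), (Atlas, F, 1, fin, Uma, 11, 2), (Atlas, F, 1, fin, Uma, 13, 4), (Atlas, F, 1, fin, Uma, 28, 8), (Atlas, F, 1, fin, Uma, 33, 3), (Gamma, F, 11, rd, Gus, 11, 2), (Gamma, F, 11, rd, Gus, 13, 4), (Gamma, F, 11, rd, Gus, 28, 8), (Gamma, F, 11, rd, Gus, 33, 3), (Gamma, F, 11, rd, Hal, 11, 2), (Gamma, F, 11, rd, Hal, 13, 4), (Gamma, F, 11, rd, Hal, 28, 8), (Gamma, F, 11, rd, Hal, 33, 3), (Gamma, F, 11, rd, Quin, 11, 2), (Gamma, F, 11, rd, Quin, 13, 4), (Gamma, F, 11, rd, Quin, 28, 8), (Gamma, F, 11, rd, Quin, 33, 3), (Gamma, F, 11, rd, Vic, 11, 2), (Gamma, F, 11, rd, Vic, 13, 4), (Gamma, F, 11, rd, Vic, 28, 8), (Gamma, F, 11, rd, Vic, 33, 3), (Gamma, F, 26, x1, Gus, 11, 2), (Gamma, F, 26, x1, Gus, 13, 4), (Gamma, F, 26, x1, Gus, 28, 8), (Gamma, F, 26, x1, Gus, 33, 3), (Gamma, F, 26, x1, Hal, 11, 2), (Gamma, F, 26, x1, Hal, 13, 4), (Gamma, F, 26, x1, Hal, 28, 8), (Gamma, F, 26, x1, Hal, 33, 3), (Gamma, F, 26, x1, Quin, 11, 2), (Gamma, F, 26, x1, Quin, 13, 4), (Gamma, F, 26, x1, Quin, 28, 8), (Gamma, F, 26, x1, Quin, 33, 3), (Gamma, F, 26, x1, Vic, 11, 2), (Gamma, F, 26, x1, Vic, 13, 4), (Gamma, F, 26, x1, Vic, 28, 8), (Gamma, F, 26, x1, Vic, 33, 3)}
Selection cid = x1: {(Gamma, F, 26, x1, Gus, 11, 2), (Gamma, F, 26, x1, Gus, 13, 4), (Gamma, F, 26, x1, Gus, 28, 8), (Gamma, F, 26, x1, Gus, 33, 3), (Gamma, F, 26, x1, Hal, 11, 2), (Gamma, F, 26, x1, Hal, 13, 4), (Gamma, F, 26, x1, Hal, 28, 8), (Gamma, F, 26, x1, Hal, 33, 3), (Gamma, F, 26, x1, Quin, 11, 2), (Gamma, F, 26, x1, Quin, 13, 4), (Gamma, F, 26, x1, Quin, 28, 8), (Gamma, F, 26, x1, Quin, 33, 3), (Gamma, F, 26, x1, Vic, 11, 2), (Gamma, F, 26, x1, Vic, 13, 4), (Gamma, F, 26, x1, Vic, 28, 8), (Gamma, F, 26, x1, Vic, 33, 3)}
Selection title = Gamma: {(Gamma, F, 26, x1, Gus, 11, 2), (Gamma, F, 26, x1, Gus, 13, 4), (Gamma, F, 26, x1, Gus, 28, 8), (Gamma, F, 26, x1, Gus, 33, 3), (Gamma, F, 26, x1, Hal, 11, 2), (Gamma, F, 26, x1, Hal, 13, 4), (Gamma, F, 26, x1, Hal, 28, 8), (Gamma, F, 26, x1, Hal, 33, 3), (Gamma, F, 26, x1, Quin, 11, 2), (Gamma, F, 26, x1, Quin, 13, 4), (Gamma, F, 26, x1, Quin, 28, 8), (Gamma, F, 26, x1, Quin, 33, 3), (Gamma, F, 26, x1, Vic, 11, 2), (Gamma, F, 26, x1, Vic, 13, 4), (Gamma, F, 26, x1, Vic, 28, 8), (Gamma, F, 26, x1, Vic, 33, 3)}
π[title]: project onto (title) (15 duplicate(s) eliminated) → {Gamma}
Set intersection of the two operands is {Gamma}.

{Gamma}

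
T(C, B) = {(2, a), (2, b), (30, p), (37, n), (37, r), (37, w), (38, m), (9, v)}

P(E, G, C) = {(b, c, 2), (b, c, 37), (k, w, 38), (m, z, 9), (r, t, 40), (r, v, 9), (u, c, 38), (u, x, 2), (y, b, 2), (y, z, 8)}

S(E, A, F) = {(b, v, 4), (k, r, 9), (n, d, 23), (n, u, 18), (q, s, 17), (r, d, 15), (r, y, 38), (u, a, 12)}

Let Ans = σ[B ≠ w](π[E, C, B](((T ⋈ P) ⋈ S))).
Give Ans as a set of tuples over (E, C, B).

T ⋈ P (natural join on C): {(2, a, b, c), (2, a, u, x), (2, a, y, b), (2, b, b, c), (2, b, u, x), (2, b, y, b), (37, n, b, c), (37, r, b, c), (37, w, b, c), (38, m, k, w), (38, m, u, c), (9, v, m, z), (9, v, r, v)}
(T ⋈ P) ⋈ S (natural join on E): {(2, a, b, c, v, 4), (2, a, u, x, a, 12), (2, b, b, c, v, 4), (2, b, u, x, a, 12), (37, n, b, c, v, 4), (37, r, b, c, v, 4), (37, w, b, c, v, 4), (38, m, k, w, r, 9), (38, m, u, c, a, 12), (9, v, r, v, d, 15), (9, v, r, v, y, 38)}
Projecting to E, C, B (1 duplicate(s) eliminated): {(b, 2, a), (b, 2, b), (b, 37, n), (b, 37, r), (b, 37, w), (k, 38, m), (r, 9, v), (u, 2, a), (u, 2, b), (u, 38, m)}
Apply σ_{B ≠ w}; surviving tuples: {(b, 2, a), (b, 2, b), (b, 37, n), (b, 37, r), (k, 38, m), (r, 9, v), (u, 2, a), (u, 2, b), (u, 38, m)}

{(b, 2, a), (b, 2, b), (b, 37, n), (b, 37, r), (k, 38, m), (r, 9, v), (u, 2, a), (u, 2, b), (u, 38, m)}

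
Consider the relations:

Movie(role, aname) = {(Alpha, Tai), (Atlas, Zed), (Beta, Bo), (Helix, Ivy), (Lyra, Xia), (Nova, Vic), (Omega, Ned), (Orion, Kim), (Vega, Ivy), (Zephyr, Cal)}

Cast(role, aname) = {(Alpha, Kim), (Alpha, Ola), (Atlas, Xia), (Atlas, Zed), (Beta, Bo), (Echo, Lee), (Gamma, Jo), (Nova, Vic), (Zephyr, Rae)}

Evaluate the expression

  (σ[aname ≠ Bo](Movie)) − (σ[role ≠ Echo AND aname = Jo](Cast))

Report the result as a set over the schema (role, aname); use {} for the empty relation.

Apply σ_{aname ≠ Bo}; surviving tuples: {(Alpha, Tai), (Atlas, Zed), (Helix, Ivy), (Lyra, Xia), (Nova, Vic), (Omega, Ned), (Orion, Kim), (Vega, Ivy), (Zephyr, Cal)}
Apply σ_{role ≠ Echo AND aname = Jo}; surviving tuples: {(Gamma, Jo)}
Difference: {(Alpha, Tai), (Atlas, Zed), (Helix, Ivy), (Lyra, Xia), (Nova, Vic), (Omega, Ned), (Orion, Kim), (Vega, Ivy), (Zephyr, Cal)} with {(Gamma, Jo)} → {(Alpha, Tai), (Atlas, Zed), (Helix, Ivy), (Lyra, Xia), (Nova, Vic), (Omega, Ned), (Orion, Kim), (Vega, Ivy), (Zephyr, Cal)}

{(Alpha, Tai), (Atlas, Zed), (Helix, Ivy), (Lyra, Xia), (Nova, Vic), (Omega, Ned), (Orion, Kim), (Vega, Ivy), (Zephyr, Cal)}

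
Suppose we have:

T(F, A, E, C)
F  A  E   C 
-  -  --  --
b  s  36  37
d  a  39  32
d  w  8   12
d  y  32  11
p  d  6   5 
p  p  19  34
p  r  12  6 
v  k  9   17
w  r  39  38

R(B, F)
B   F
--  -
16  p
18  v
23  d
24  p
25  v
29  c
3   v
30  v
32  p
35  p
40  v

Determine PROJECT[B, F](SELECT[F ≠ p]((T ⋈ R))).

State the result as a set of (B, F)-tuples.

{(18, v), (23, d), (25, v), (3, v), (30, v), (40, v)}

T ⋈ R (natural join on F): {(d, a, 39, 32, 23), (d, w, 8, 12, 23), (d, y, 32, 11, 23), (p, d, 6, 5, 16), (p, d, 6, 5, 24), (p, d, 6, 5, 32), (p, d, 6, 5, 35), (p, p, 19, 34, 16), (p, p, 19, 34, 24), (p, p, 19, 34, 32), (p, p, 19, 34, 35), (p, r, 12, 6, 16), (p, r, 12, 6, 24), (p, r, 12, 6, 32), (p, r, 12, 6, 35), (v, k, 9, 17, 18), (v, k, 9, 17, 25), (v, k, 9, 17, 3), (v, k, 9, 17, 30), (v, k, 9, 17, 40)}
Selection F ≠ p: {(d, a, 39, 32, 23), (d, w, 8, 12, 23), (d, y, 32, 11, 23), (v, k, 9, 17, 18), (v, k, 9, 17, 25), (v, k, 9, 17, 3), (v, k, 9, 17, 30), (v, k, 9, 17, 40)}
π[B, F]: project onto (B, F) (2 duplicate(s) eliminated) → {(18, v), (23, d), (25, v), (3, v), (30, v), (40, v)}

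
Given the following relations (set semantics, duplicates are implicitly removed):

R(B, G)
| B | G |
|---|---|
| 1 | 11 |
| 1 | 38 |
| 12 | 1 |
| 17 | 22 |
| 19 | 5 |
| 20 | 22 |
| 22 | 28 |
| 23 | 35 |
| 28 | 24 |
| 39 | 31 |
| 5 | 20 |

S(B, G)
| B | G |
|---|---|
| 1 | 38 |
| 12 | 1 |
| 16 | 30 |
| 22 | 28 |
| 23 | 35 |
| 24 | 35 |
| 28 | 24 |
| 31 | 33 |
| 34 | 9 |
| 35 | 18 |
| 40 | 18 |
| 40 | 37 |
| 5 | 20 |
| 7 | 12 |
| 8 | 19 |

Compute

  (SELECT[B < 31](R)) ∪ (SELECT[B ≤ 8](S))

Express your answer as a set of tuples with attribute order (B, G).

{(1, 11), (1, 38), (12, 1), (17, 22), (19, 5), (20, 22), (22, 28), (23, 35), (28, 24), (5, 20), (7, 12), (8, 19)}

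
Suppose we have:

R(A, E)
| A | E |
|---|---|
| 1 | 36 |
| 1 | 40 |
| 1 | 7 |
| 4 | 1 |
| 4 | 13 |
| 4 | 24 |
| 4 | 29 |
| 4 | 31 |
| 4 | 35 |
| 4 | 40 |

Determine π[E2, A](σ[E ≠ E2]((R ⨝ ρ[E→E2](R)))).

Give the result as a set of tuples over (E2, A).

{(1, 4), (13, 4), (24, 4), (29, 4), (31, 4), (35, 4), (36, 1), (40, 1), (40, 4), (7, 1)}

ρ[E→E2]: schema becomes (A, E2); tuples unchanged.
Natural join on A: {(1, 36, 36), (1, 36, 40), (1, 36, 7), (1, 40, 36), (1, 40, 40), (1, 40, 7), (1, 7, 36), (1, 7, 40), (1, 7, 7), (4, 1, 1), (4, 1, 13), (4, 1, 24), (4, 1, 29), (4, 1, 31), (4, 1, 35), (4, 1, 40), (4, 13, 1), (4, 13, 13), (4, 13, 24), (4, 13, 29), (4, 13, 31), (4, 13, 35), (4, 13, 40), (4, 24, 1), (4, 24, 13), (4, 24, 24), (4, 24, 29), (4, 24, 31), (4, 24, 35), (4, 24, 40), (4, 29, 1), (4, 29, 13), (4, 29, 24), (4, 29, 29), (4, 29, 31), (4, 29, 35), (4, 29, 40), (4, 31, 1), (4, 31, 13), (4, 31, 24), (4, 31, 29), (4, 31, 31), (4, 31, 35), (4, 31, 40), (4, 35, 1), (4, 35, 13), (4, 35, 24), (4, 35, 29), (4, 35, 31), (4, 35, 35), (4, 35, 40), (4, 40, 1), (4, 40, 13), (4, 40, 24), (4, 40, 29), (4, 40, 31), (4, 40, 35), (4, 40, 40)}
Selection E ≠ E2: {(1, 36, 40), (1, 36, 7), (1, 40, 36), (1, 40, 7), (1, 7, 36), (1, 7, 40), (4, 1, 13), (4, 1, 24), (4, 1, 29), (4, 1, 31), (4, 1, 35), (4, 1, 40), (4, 13, 1), (4, 13, 24), (4, 13, 29), (4, 13, 31), (4, 13, 35), (4, 13, 40), (4, 24, 1), (4, 24, 13), (4, 24, 29), (4, 24, 31), (4, 24, 35), (4, 24, 40), (4, 29, 1), (4, 29, 13), (4, 29, 24), (4, 29, 31), (4, 29, 35), (4, 29, 40), (4, 31, 1), (4, 31, 13), (4, 31, 24), (4, 31, 29), (4, 31, 35), (4, 31, 40), (4, 35, 1), (4, 35, 13), (4, 35, 24), (4, 35, 29), (4, 35, 31), (4, 35, 40), (4, 40, 1), (4, 40, 13), (4, 40, 24), (4, 40, 29), (4, 40, 31), (4, 40, 35)}
Keep only column(s) E2, A (38 duplicate(s) eliminated): {(1, 4), (13, 4), (24, 4), (29, 4), (31, 4), (35, 4), (36, 1), (40, 1), (40, 4), (7, 1)}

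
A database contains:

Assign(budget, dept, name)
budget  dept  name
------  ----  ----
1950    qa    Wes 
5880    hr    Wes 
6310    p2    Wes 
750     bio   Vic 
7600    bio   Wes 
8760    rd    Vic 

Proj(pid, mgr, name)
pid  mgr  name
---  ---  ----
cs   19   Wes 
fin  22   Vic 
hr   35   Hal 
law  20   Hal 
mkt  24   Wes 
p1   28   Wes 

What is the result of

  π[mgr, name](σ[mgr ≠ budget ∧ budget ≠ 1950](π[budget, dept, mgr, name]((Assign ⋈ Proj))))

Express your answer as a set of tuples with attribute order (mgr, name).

Natural join on name: {(1950, qa, Wes, cs, 19), (1950, qa, Wes, mkt, 24), (1950, qa, Wes, p1, 28), (5880, hr, Wes, cs, 19), (5880, hr, Wes, mkt, 24), (5880, hr, Wes, p1, 28), (6310, p2, Wes, cs, 19), (6310, p2, Wes, mkt, 24), (6310, p2, Wes, p1, 28), (750, bio, Vic, fin, 22), (7600, bio, Wes, cs, 19), (7600, bio, Wes, mkt, 24), (7600, bio, Wes, p1, 28), (8760, rd, Vic, fin, 22)}
Projecting to budget, dept, mgr, name: {(1950, qa, 19, Wes), (1950, qa, 24, Wes), (1950, qa, 28, Wes), (5880, hr, 19, Wes), (5880, hr, 24, Wes), (5880, hr, 28, Wes), (6310, p2, 19, Wes), (6310, p2, 24, Wes), (6310, p2, 28, Wes), (750, bio, 22, Vic), (7600, bio, 19, Wes), (7600, bio, 24, Wes), (7600, bio, 28, Wes), (8760, rd, 22, Vic)}
σ[mgr ≠ budget ∧ budget ≠ 1950]: keep tuples satisfying mgr ≠ budget ∧ budget ≠ 1950 → {(5880, hr, 19, Wes), (5880, hr, 24, Wes), (5880, hr, 28, Wes), (6310, p2, 19, Wes), (6310, p2, 24, Wes), (6310, p2, 28, Wes), (750, bio, 22, Vic), (7600, bio, 19, Wes), (7600, bio, 24, Wes), (7600, bio, 28, Wes), (8760, rd, 22, Vic)}
Projecting to mgr, name (7 duplicate(s) eliminated): {(19, Wes), (22, Vic), (24, Wes), (28, Wes)}

{(19, Wes), (22, Vic), (24, Wes), (28, Wes)}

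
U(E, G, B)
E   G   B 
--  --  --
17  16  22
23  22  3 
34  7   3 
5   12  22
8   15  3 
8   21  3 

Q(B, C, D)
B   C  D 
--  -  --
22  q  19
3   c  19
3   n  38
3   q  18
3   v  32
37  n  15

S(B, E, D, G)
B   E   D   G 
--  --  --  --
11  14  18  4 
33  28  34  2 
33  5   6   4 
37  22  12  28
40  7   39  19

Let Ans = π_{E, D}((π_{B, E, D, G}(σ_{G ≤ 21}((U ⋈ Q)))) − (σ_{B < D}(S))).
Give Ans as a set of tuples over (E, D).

{(17, 19), (34, 18), (34, 19), (34, 32), (34, 38), (5, 19), (8, 18), (8, 19), (8, 32), (8, 38)}

Joining U and Q on B yields {(17, 16, 22, q, 19), (23, 22, 3, c, 19), (23, 22, 3, n, 38), (23, 22, 3, q, 18), (23, 22, 3, v, 32), (34, 7, 3, c, 19), (34, 7, 3, n, 38), (34, 7, 3, q, 18), (34, 7, 3, v, 32), (5, 12, 22, q, 19), (8, 15, 3, c, 19), (8, 15, 3, n, 38), (8, 15, 3, q, 18), (8, 15, 3, v, 32), (8, 21, 3, c, 19), (8, 21, 3, n, 38), (8, 21, 3, q, 18), (8, 21, 3, v, 32)}.
Selection G ≤ 21: {(17, 16, 22, q, 19), (34, 7, 3, c, 19), (34, 7, 3, n, 38), (34, 7, 3, q, 18), (34, 7, 3, v, 32), (5, 12, 22, q, 19), (8, 15, 3, c, 19), (8, 15, 3, n, 38), (8, 15, 3, q, 18), (8, 15, 3, v, 32), (8, 21, 3, c, 19), (8, 21, 3, n, 38), (8, 21, 3, q, 18), (8, 21, 3, v, 32)}
Keep only column(s) B, E, D, G: {(22, 17, 19, 16), (22, 5, 19, 12), (3, 34, 18, 7), (3, 34, 19, 7), (3, 34, 32, 7), (3, 34, 38, 7), (3, 8, 18, 15), (3, 8, 18, 21), (3, 8, 19, 15), (3, 8, 19, 21), (3, 8, 32, 15), (3, 8, 32, 21), (3, 8, 38, 15), (3, 8, 38, 21)}
Selection B < D: {(11, 14, 18, 4), (33, 28, 34, 2)}
Difference: {(22, 17, 19, 16), (22, 5, 19, 12), (3, 34, 18, 7), (3, 34, 19, 7), (3, 34, 32, 7), (3, 34, 38, 7), (3, 8, 18, 15), (3, 8, 18, 21), (3, 8, 19, 15), (3, 8, 19, 21), (3, 8, 32, 15), (3, 8, 32, 21), (3, 8, 38, 15), (3, 8, 38, 21)} with {(11, 14, 18, 4), (33, 28, 34, 2)} → {(22, 17, 19, 16), (22, 5, 19, 12), (3, 34, 18, 7), (3, 34, 19, 7), (3, 34, 32, 7), (3, 34, 38, 7), (3, 8, 18, 15), (3, 8, 18, 21), (3, 8, 19, 15), (3, 8, 19, 21), (3, 8, 32, 15), (3, 8, 32, 21), (3, 8, 38, 15), (3, 8, 38, 21)}
Keep only column(s) E, D (4 duplicate(s) eliminated): {(17, 19), (34, 18), (34, 19), (34, 32), (34, 38), (5, 19), (8, 18), (8, 19), (8, 32), (8, 38)}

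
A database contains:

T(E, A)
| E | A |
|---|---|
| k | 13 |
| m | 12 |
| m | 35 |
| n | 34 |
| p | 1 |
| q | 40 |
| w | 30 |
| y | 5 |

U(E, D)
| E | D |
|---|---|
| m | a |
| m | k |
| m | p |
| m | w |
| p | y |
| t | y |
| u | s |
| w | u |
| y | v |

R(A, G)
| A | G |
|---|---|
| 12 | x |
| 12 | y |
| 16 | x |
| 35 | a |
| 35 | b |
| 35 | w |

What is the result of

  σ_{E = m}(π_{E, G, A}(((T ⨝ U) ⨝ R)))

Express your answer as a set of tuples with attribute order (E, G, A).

{(m, a, 35), (m, b, 35), (m, w, 35), (m, x, 12), (m, y, 12)}

T ⋈ U (natural join on E): {(m, 12, a), (m, 12, k), (m, 12, p), (m, 12, w), (m, 35, a), (m, 35, k), (m, 35, p), (m, 35, w), (p, 1, y), (w, 30, u), (y, 5, v)}
(T ⨝ U) ⋈ R (natural join on A): {(m, 12, a, x), (m, 12, a, y), (m, 12, k, x), (m, 12, k, y), (m, 12, p, x), (m, 12, p, y), (m, 12, w, x), (m, 12, w, y), (m, 35, a, a), (m, 35, a, b), (m, 35, a, w), (m, 35, k, a), (m, 35, k, b), (m, 35, k, w), (m, 35, p, a), (m, 35, p, b), (m, 35, p, w), (m, 35, w, a), (m, 35, w, b), (m, 35, w, w)}
Projecting to E, G, A (15 duplicate(s) eliminated): {(m, a, 35), (m, b, 35), (m, w, 35), (m, x, 12), (m, y, 12)}
Filtering on E = m leaves {(m, a, 35), (m, b, 35), (m, w, 35), (m, x, 12), (m, y, 12)}.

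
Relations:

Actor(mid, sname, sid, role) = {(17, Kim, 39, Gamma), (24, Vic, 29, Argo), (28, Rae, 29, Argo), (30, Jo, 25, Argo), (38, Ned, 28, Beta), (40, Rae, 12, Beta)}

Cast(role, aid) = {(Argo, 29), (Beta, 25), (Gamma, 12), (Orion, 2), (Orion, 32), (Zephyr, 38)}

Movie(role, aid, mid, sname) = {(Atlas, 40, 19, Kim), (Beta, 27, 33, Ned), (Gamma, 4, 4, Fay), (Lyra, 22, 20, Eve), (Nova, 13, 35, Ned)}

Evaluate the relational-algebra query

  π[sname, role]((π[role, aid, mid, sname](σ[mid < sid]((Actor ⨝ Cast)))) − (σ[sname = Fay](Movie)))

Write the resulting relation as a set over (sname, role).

{(Kim, Gamma), (Rae, Argo), (Vic, Argo)}

Natural join on role: {(17, Kim, 39, Gamma, 12), (24, Vic, 29, Argo, 29), (28, Rae, 29, Argo, 29), (30, Jo, 25, Argo, 29), (38, Ned, 28, Beta, 25), (40, Rae, 12, Beta, 25)}
Selection mid < sid: {(17, Kim, 39, Gamma, 12), (24, Vic, 29, Argo, 29), (28, Rae, 29, Argo, 29)}
π_{role, aid, mid, sname} gives {(Argo, 29, 24, Vic), (Argo, 29, 28, Rae), (Gamma, 12, 17, Kim)}.
Selection sname = Fay: {(Gamma, 4, 4, Fay)}
Difference: {(Argo, 29, 24, Vic), (Argo, 29, 28, Rae), (Gamma, 12, 17, Kim)} with {(Gamma, 4, 4, Fay)} → {(Argo, 29, 24, Vic), (Argo, 29, 28, Rae), (Gamma, 12, 17, Kim)}
π_{sname, role} gives {(Kim, Gamma), (Rae, Argo), (Vic, Argo)}.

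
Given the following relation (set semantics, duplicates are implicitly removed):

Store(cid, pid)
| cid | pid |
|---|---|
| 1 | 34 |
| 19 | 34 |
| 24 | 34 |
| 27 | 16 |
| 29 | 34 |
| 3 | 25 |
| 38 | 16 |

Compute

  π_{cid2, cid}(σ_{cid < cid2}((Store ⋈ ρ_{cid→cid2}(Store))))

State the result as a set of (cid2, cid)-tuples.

ρ[cid→cid2]: schema becomes (cid2, pid); tuples unchanged.
Store ⋈ ρ_{cid→cid2}(Store) (natural join on pid): {(1, 34, 1), (1, 34, 19), (1, 34, 24), (1, 34, 29), (19, 34, 1), (19, 34, 19), (19, 34, 24), (19, 34, 29), (24, 34, 1), (24, 34, 19), (24, 34, 24), (24, 34, 29), (27, 16, 27), (27, 16, 38), (29, 34, 1), (29, 34, 19), (29, 34, 24), (29, 34, 29), (3, 25, 3), (38, 16, 27), (38, 16, 38)}
Filtering on cid < cid2 leaves {(1, 34, 19), (1, 34, 24), (1, 34, 29), (19, 34, 24), (19, 34, 29), (24, 34, 29), (27, 16, 38)}.
π_{cid2, cid} gives {(19, 1), (24, 1), (24, 19), (29, 1), (29, 19), (29, 24), (38, 27)}.

{(19, 1), (24, 1), (24, 19), (29, 1), (29, 19), (29, 24), (38, 27)}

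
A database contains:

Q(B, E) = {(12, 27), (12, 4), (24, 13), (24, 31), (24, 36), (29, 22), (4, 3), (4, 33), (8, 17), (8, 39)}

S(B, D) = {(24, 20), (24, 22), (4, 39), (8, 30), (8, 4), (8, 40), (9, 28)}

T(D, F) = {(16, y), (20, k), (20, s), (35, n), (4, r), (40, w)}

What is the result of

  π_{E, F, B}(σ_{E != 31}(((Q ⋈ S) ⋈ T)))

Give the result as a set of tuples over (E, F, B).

{(13, k, 24), (13, s, 24), (17, r, 8), (17, w, 8), (36, k, 24), (36, s, 24), (39, r, 8), (39, w, 8)}

Q ⋈ S (natural join on B): {(24, 13, 20), (24, 13, 22), (24, 31, 20), (24, 31, 22), (24, 36, 20), (24, 36, 22), (4, 3, 39), (4, 33, 39), (8, 17, 30), (8, 17, 4), (8, 17, 40), (8, 39, 30), (8, 39, 4), (8, 39, 40)}
(Q ⋈ S) ⋈ T (natural join on D): {(24, 13, 20, k), (24, 13, 20, s), (24, 31, 20, k), (24, 31, 20, s), (24, 36, 20, k), (24, 36, 20, s), (8, 17, 4, r), (8, 17, 40, w), (8, 39, 4, r), (8, 39, 40, w)}
Selection E != 31: {(24, 13, 20, k), (24, 13, 20, s), (24, 36, 20, k), (24, 36, 20, s), (8, 17, 4, r), (8, 17, 40, w), (8, 39, 4, r), (8, 39, 40, w)}
Keep only column(s) E, F, B: {(13, k, 24), (13, s, 24), (17, r, 8), (17, w, 8), (36, k, 24), (36, s, 24), (39, r, 8), (39, w, 8)}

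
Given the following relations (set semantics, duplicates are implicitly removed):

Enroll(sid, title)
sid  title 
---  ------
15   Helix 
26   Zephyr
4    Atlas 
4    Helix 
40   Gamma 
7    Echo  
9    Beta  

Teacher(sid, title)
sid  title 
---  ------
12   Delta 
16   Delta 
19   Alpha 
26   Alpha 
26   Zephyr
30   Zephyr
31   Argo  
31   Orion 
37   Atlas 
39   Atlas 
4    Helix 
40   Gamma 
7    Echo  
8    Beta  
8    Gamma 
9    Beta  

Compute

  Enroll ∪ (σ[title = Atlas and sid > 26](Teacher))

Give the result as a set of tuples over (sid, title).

Selection title = Atlas and sid > 26: {(37, Atlas), (39, Atlas)}
Union: {(15, Helix), (26, Zephyr), (4, Atlas), (4, Helix), (40, Gamma), (7, Echo), (9, Beta)} with {(37, Atlas), (39, Atlas)} → {(15, Helix), (26, Zephyr), (37, Atlas), (39, Atlas), (4, Atlas), (4, Helix), (40, Gamma), (7, Echo), (9, Beta)}

{(15, Helix), (26, Zephyr), (37, Atlas), (39, Atlas), (4, Atlas), (4, Helix), (40, Gamma), (7, Echo), (9, Beta)}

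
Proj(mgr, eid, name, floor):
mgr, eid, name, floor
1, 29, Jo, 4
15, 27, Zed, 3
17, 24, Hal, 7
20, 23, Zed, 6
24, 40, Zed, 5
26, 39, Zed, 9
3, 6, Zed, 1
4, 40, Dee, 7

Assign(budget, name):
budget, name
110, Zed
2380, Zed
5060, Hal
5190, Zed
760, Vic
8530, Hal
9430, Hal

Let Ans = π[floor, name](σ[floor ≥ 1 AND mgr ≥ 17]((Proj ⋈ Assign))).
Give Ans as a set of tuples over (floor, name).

Proj ⋈ Assign (natural join on name): {(15, 27, Zed, 3, 110), (15, 27, Zed, 3, 2380), (15, 27, Zed, 3, 5190), (17, 24, Hal, 7, 5060), (17, 24, Hal, 7, 8530), (17, 24, Hal, 7, 9430), (20, 23, Zed, 6, 110), (20, 23, Zed, 6, 2380), (20, 23, Zed, 6, 5190), (24, 40, Zed, 5, 110), (24, 40, Zed, 5, 2380), (24, 40, Zed, 5, 5190), (26, 39, Zed, 9, 110), (26, 39, Zed, 9, 2380), (26, 39, Zed, 9, 5190), (3, 6, Zed, 1, 110), (3, 6, Zed, 1, 2380), (3, 6, Zed, 1, 5190)}
Apply σ_{floor ≥ 1 AND mgr ≥ 17}; surviving tuples: {(17, 24, Hal, 7, 5060), (17, 24, Hal, 7, 8530), (17, 24, Hal, 7, 9430), (20, 23, Zed, 6, 110), (20, 23, Zed, 6, 2380), (20, 23, Zed, 6, 5190), (24, 40, Zed, 5, 110), (24, 40, Zed, 5, 2380), (24, 40, Zed, 5, 5190), (26, 39, Zed, 9, 110), (26, 39, Zed, 9, 2380), (26, 39, Zed, 9, 5190)}
Keep only column(s) floor, name (8 duplicate(s) eliminated): {(5, Zed), (6, Zed), (7, Hal), (9, Zed)}

{(5, Zed), (6, Zed), (7, Hal), (9, Zed)}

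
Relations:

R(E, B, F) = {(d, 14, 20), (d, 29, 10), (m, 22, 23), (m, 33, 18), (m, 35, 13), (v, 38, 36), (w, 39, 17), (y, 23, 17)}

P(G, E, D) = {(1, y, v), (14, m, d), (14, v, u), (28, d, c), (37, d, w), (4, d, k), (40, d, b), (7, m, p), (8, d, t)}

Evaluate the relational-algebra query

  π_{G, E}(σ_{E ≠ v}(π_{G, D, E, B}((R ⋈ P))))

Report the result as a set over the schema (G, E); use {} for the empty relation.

Natural join on E: {(d, 14, 20, 28, c), (d, 14, 20, 37, w), (d, 14, 20, 4, k), (d, 14, 20, 40, b), (d, 14, 20, 8, t), (d, 29, 10, 28, c), (d, 29, 10, 37, w), (d, 29, 10, 4, k), (d, 29, 10, 40, b), (d, 29, 10, 8, t), (m, 22, 23, 14, d), (m, 22, 23, 7, p), (m, 33, 18, 14, d), (m, 33, 18, 7, p), (m, 35, 13, 14, d), (m, 35, 13, 7, p), (v, 38, 36, 14, u), (y, 23, 17, 1, v)}
Projecting to G, D, E, B: {(1, v, y, 23), (14, d, m, 22), (14, d, m, 33), (14, d, m, 35), (14, u, v, 38), (28, c, d, 14), (28, c, d, 29), (37, w, d, 14), (37, w, d, 29), (4, k, d, 14), (4, k, d, 29), (40, b, d, 14), (40, b, d, 29), (7, p, m, 22), (7, p, m, 33), (7, p, m, 35), (8, t, d, 14), (8, t, d, 29)}
Apply σ_{E ≠ v}; surviving tuples: {(1, v, y, 23), (14, d, m, 22), (14, d, m, 33), (14, d, m, 35), (28, c, d, 14), (28, c, d, 29), (37, w, d, 14), (37, w, d, 29), (4, k, d, 14), (4, k, d, 29), (40, b, d, 14), (40, b, d, 29), (7, p, m, 22), (7, p, m, 33), (7, p, m, 35), (8, t, d, 14), (8, t, d, 29)}
Projecting to G, E (9 duplicate(s) eliminated): {(1, y), (14, m), (28, d), (37, d), (4, d), (40, d), (7, m), (8, d)}

{(1, y), (14, m), (28, d), (37, d), (4, d), (40, d), (7, m), (8, d)}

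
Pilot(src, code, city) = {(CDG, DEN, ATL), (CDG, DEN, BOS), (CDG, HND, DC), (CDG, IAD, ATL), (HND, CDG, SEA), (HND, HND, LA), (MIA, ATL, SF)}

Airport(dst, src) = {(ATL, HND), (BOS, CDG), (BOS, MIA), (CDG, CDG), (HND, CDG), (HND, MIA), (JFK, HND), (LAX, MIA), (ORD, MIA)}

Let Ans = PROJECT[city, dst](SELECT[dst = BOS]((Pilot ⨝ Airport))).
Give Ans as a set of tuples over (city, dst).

{(ATL, BOS), (BOS, BOS), (DC, BOS), (SF, BOS)}

Natural join on src: {(CDG, DEN, ATL, BOS), (CDG, DEN, ATL, CDG), (CDG, DEN, ATL, HND), (CDG, DEN, BOS, BOS), (CDG, DEN, BOS, CDG), (CDG, DEN, BOS, HND), (CDG, HND, DC, BOS), (CDG, HND, DC, CDG), (CDG, HND, DC, HND), (CDG, IAD, ATL, BOS), (CDG, IAD, ATL, CDG), (CDG, IAD, ATL, HND), (HND, CDG, SEA, ATL), (HND, CDG, SEA, JFK), (HND, HND, LA, ATL), (HND, HND, LA, JFK), (MIA, ATL, SF, BOS), (MIA, ATL, SF, HND), (MIA, ATL, SF, LAX), (MIA, ATL, SF, ORD)}
σ[dst = BOS]: keep tuples satisfying dst = BOS → {(CDG, DEN, ATL, BOS), (CDG, DEN, BOS, BOS), (CDG, HND, DC, BOS), (CDG, IAD, ATL, BOS), (MIA, ATL, SF, BOS)}
π[city, dst]: project onto (city, dst) (1 duplicate(s) eliminated) → {(ATL, BOS), (BOS, BOS), (DC, BOS), (SF, BOS)}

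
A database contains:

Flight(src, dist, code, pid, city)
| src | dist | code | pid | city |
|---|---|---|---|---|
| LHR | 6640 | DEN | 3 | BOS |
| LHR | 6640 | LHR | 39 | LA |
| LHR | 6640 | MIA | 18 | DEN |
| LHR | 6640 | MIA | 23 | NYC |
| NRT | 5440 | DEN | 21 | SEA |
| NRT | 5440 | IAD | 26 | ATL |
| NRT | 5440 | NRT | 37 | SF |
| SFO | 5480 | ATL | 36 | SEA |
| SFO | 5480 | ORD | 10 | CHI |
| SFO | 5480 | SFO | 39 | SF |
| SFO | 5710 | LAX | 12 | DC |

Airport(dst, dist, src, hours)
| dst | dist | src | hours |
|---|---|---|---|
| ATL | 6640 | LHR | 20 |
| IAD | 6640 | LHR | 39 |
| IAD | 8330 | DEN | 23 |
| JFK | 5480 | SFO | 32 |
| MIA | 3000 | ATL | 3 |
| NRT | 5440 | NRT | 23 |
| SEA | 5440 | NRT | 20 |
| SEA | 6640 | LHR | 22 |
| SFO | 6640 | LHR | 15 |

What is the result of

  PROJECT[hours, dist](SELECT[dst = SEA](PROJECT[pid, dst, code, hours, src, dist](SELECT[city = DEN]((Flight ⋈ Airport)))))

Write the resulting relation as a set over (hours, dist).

{(22, 6640)}

Joining Flight and Airport on src, dist yields {(LHR, 6640, DEN, 3, BOS, ATL, 20), (LHR, 6640, DEN, 3, BOS, IAD, 39), (LHR, 6640, DEN, 3, BOS, SEA, 22), (LHR, 6640, DEN, 3, BOS, SFO, 15), (LHR, 6640, LHR, 39, LA, ATL, 20), (LHR, 6640, LHR, 39, LA, IAD, 39), (LHR, 6640, LHR, 39, LA, SEA, 22), (LHR, 6640, LHR, 39, LA, SFO, 15), (LHR, 6640, MIA, 18, DEN, ATL, 20), (LHR, 6640, MIA, 18, DEN, IAD, 39), (LHR, 6640, MIA, 18, DEN, SEA, 22), (LHR, 6640, MIA, 18, DEN, SFO, 15), (LHR, 6640, MIA, 23, NYC, ATL, 20), (LHR, 6640, MIA, 23, NYC, IAD, 39), (LHR, 6640, MIA, 23, NYC, SEA, 22), (LHR, 6640, MIA, 23, NYC, SFO, 15), (NRT, 5440, DEN, 21, SEA, NRT, 23), (NRT, 5440, DEN, 21, SEA, SEA, 20), (NRT, 5440, IAD, 26, ATL, NRT, 23), (NRT, 5440, IAD, 26, ATL, SEA, 20), (NRT, 5440, NRT, 37, SF, NRT, 23), (NRT, 5440, NRT, 37, SF, SEA, 20), (SFO, 5480, ATL, 36, SEA, JFK, 32), (SFO, 5480, ORD, 10, CHI, JFK, 32), (SFO, 5480, SFO, 39, SF, JFK, 32)}.
Filtering on city = DEN leaves {(LHR, 6640, MIA, 18, DEN, ATL, 20), (LHR, 6640, MIA, 18, DEN, IAD, 39), (LHR, 6640, MIA, 18, DEN, SEA, 22), (LHR, 6640, MIA, 18, DEN, SFO, 15)}.
π_{pid, dst, code, hours, src, dist} gives {(18, ATL, MIA, 20, LHR, 6640), (18, IAD, MIA, 39, LHR, 6640), (18, SEA, MIA, 22, LHR, 6640), (18, SFO, MIA, 15, LHR, 6640)}.
Filtering on dst = SEA leaves {(18, SEA, MIA, 22, LHR, 6640)}.
π_{hours, dist} gives {(22, 6640)}.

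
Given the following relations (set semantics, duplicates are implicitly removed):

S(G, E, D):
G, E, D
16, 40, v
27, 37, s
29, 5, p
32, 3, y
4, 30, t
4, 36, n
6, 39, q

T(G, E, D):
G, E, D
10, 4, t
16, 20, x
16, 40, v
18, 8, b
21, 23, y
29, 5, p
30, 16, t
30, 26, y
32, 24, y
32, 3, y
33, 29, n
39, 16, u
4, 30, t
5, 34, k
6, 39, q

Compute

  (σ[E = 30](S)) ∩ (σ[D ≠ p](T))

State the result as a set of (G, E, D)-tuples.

σ[E = 30]: keep tuples satisfying E = 30 → {(4, 30, t)}
σ[D ≠ p]: keep tuples satisfying D ≠ p → {(10, 4, t), (16, 20, x), (16, 40, v), (18, 8, b), (21, 23, y), (30, 16, t), (30, 26, y), (32, 24, y), (32, 3, y), (33, 29, n), (39, 16, u), (4, 30, t), (5, 34, k), (6, 39, q)}
Taking the intersection: {(4, 30, t)}

{(4, 30, t)}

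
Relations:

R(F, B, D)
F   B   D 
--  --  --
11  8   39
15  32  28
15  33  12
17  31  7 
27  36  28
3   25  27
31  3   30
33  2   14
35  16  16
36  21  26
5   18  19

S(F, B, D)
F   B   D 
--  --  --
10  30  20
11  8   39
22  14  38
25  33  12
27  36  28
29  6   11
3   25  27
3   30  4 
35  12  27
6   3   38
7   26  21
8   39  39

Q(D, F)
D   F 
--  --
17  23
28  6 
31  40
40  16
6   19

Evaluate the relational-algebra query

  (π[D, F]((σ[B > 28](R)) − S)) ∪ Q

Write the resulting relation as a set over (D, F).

{(12, 15), (17, 23), (28, 15), (28, 6), (31, 40), (40, 16), (6, 19), (7, 17)}

Apply σ_{B > 28}; surviving tuples: {(15, 32, 28), (15, 33, 12), (17, 31, 7), (27, 36, 28)}
Difference: {(15, 32, 28), (15, 33, 12), (17, 31, 7), (27, 36, 28)} with {(10, 30, 20), (11, 8, 39), (22, 14, 38), (25, 33, 12), (27, 36, 28), (29, 6, 11), (3, 25, 27), (3, 30, 4), (35, 12, 27), (6, 3, 38), (7, 26, 21), (8, 39, 39)} → {(15, 32, 28), (15, 33, 12), (17, 31, 7)}
Keep only column(s) D, F: {(12, 15), (28, 15), (7, 17)}
Union: {(12, 15), (28, 15), (7, 17)} with {(17, 23), (28, 6), (31, 40), (40, 16), (6, 19)} → {(12, 15), (17, 23), (28, 15), (28, 6), (31, 40), (40, 16), (6, 19), (7, 17)}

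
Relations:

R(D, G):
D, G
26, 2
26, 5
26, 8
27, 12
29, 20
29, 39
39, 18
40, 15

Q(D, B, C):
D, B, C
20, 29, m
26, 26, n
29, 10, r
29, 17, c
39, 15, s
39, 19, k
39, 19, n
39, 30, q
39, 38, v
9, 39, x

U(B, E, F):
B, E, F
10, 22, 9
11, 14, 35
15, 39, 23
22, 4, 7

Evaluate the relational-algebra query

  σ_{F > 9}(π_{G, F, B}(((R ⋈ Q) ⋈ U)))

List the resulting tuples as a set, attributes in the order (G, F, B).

R ⋈ Q (natural join on D): {(26, 2, 26, n), (26, 5, 26, n), (26, 8, 26, n), (29, 20, 10, r), (29, 20, 17, c), (29, 39, 10, r), (29, 39, 17, c), (39, 18, 15, s), (39, 18, 19, k), (39, 18, 19, n), (39, 18, 30, q), (39, 18, 38, v)}
(R ⋈ Q) ⋈ U (natural join on B): {(29, 20, 10, r, 22, 9), (29, 39, 10, r, 22, 9), (39, 18, 15, s, 39, 23)}
Projecting to G, F, B: {(18, 23, 15), (20, 9, 10), (39, 9, 10)}
σ[F > 9]: keep tuples satisfying F > 9 → {(18, 23, 15)}

{(18, 23, 15)}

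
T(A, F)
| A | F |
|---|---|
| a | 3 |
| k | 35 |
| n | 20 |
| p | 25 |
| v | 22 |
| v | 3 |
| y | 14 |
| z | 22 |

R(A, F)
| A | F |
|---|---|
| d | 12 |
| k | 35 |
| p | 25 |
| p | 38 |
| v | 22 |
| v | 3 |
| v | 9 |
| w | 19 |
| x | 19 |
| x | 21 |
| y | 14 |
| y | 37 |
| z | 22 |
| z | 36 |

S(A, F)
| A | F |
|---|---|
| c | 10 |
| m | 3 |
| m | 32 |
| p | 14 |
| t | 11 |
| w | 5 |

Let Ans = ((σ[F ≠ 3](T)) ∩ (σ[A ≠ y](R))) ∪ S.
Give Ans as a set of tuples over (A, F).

{(c, 10), (k, 35), (m, 3), (m, 32), (p, 14), (p, 25), (t, 11), (v, 22), (w, 5), (z, 22)}

Filtering on F ≠ 3 leaves {(k, 35), (n, 20), (p, 25), (v, 22), (y, 14), (z, 22)}.
Filtering on A ≠ y leaves {(d, 12), (k, 35), (p, 25), (p, 38), (v, 22), (v, 3), (v, 9), (w, 19), (x, 19), (x, 21), (z, 22), (z, 36)}.
Taking the intersection: {(k, 35), (p, 25), (v, 22), (z, 22)}
Taking the union: {(c, 10), (k, 35), (m, 3), (m, 32), (p, 14), (p, 25), (t, 11), (v, 22), (w, 5), (z, 22)}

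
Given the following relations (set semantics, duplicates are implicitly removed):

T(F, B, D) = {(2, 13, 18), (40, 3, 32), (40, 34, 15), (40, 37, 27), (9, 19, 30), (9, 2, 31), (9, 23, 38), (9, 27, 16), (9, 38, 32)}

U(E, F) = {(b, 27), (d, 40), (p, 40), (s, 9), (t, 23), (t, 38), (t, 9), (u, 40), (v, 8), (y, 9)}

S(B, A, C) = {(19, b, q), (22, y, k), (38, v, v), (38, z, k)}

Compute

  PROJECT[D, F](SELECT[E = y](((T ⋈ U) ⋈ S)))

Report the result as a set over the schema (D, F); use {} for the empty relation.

{(30, 9), (32, 9)}

Natural join on F: {(40, 3, 32, d), (40, 3, 32, p), (40, 3, 32, u), (40, 34, 15, d), (40, 34, 15, p), (40, 34, 15, u), (40, 37, 27, d), (40, 37, 27, p), (40, 37, 27, u), (9, 19, 30, s), (9, 19, 30, t), (9, 19, 30, y), (9, 2, 31, s), (9, 2, 31, t), (9, 2, 31, y), (9, 23, 38, s), (9, 23, 38, t), (9, 23, 38, y), (9, 27, 16, s), (9, 27, 16, t), (9, 27, 16, y), (9, 38, 32, s), (9, 38, 32, t), (9, 38, 32, y)}
Natural join on B: {(9, 19, 30, s, b, q), (9, 19, 30, t, b, q), (9, 19, 30, y, b, q), (9, 38, 32, s, v, v), (9, 38, 32, s, z, k), (9, 38, 32, t, v, v), (9, 38, 32, t, z, k), (9, 38, 32, y, v, v), (9, 38, 32, y, z, k)}
Apply σ_{E = y}; surviving tuples: {(9, 19, 30, y, b, q), (9, 38, 32, y, v, v), (9, 38, 32, y, z, k)}
Projecting to D, F (1 duplicate(s) eliminated): {(30, 9), (32, 9)}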